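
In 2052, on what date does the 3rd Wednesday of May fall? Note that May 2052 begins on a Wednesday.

May 2052 begins on a Wednesday, so the first Wednesday is May 1.
The 3rd Wednesday is 2 weeks later: 1 + 14 = 15.

May 15, 2052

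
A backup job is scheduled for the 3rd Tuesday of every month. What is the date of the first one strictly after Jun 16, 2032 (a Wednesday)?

Jun 2032 starts on a Tuesday; its first Tuesday is the 1st, so the 3rd Tuesday is the 15th — Jun 15, 2032.
That is not after Jun 16, 2032, so look at Jul 2032.
Jul 2032 starts on a Thursday; its first Tuesday is the 6th, so the 3rd Tuesday is the 20th — Jul 20, 2032.

Jul 20, 2032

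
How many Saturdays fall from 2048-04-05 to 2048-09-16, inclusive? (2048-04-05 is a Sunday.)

2048-04-05 is a Sunday; the first Saturday on or after it is 2048-04-11 (6 days later).
From 2048-04-11 to 2048-09-16: 19 + 31 + 30 + 31 + 31 + 16 = 158 days (rest of April, May, June, July, August, September).
158 ÷ 7 = 22 full weeks with remainder 4, so 22 more Saturdays after the first → 23.

23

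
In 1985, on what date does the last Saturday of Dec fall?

The first Saturday of Dec 1985 is Dec 7.
Dec 1985 has 31 days. Adding weeks: 7, 14, 21, 28 — the last one ≤ 31 is the 28th.

Dec 28, 1985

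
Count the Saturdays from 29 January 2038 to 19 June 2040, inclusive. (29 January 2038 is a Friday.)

29 January 2038 is a Friday; the first Saturday on or after it is 30 January 2038 (1 day later).
From 30 January 2038 to 19 June 2040: 335 + 365 + 171 = 871 days (rest of 2038, 2039, to 19 June 2040 in 2040).
871 ÷ 7 = 124 full weeks with remainder 3, so 124 more Saturdays after the first → 125.

125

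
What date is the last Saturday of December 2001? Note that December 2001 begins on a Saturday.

2001-12-29

December 2001 begins on a Saturday, so the first Saturday is December 1.
December 2001 has 31 days. Adding weeks: 1, 8, 15, 22, 29 — the last one ≤ 31 is the 29th.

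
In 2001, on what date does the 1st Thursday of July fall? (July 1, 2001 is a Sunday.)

July 5, 2001

July 2001 begins on a Sunday, so the first Thursday is July 5 (4 days later).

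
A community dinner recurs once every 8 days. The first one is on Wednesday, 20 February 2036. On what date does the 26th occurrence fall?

7 September 2036

The 26th occurrence is 25 intervals after the first: 25 × 8 = 200 days after 20 February 2036.
February has 29 days — 9 days to the end of February leaves 191.
March has 31 days (160 left).
April has 30 days (130 left).
May has 31 days (99 left).
June has 30 days (69 left).
July has 31 days (38 left).
August has 31 days (7 left).
7 days into September → 7 September 2036.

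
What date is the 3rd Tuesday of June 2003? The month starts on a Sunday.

June 17, 2003

June 2003 begins on a Sunday, so the first Tuesday is June 3 (2 days later).
The 3rd Tuesday is 2 weeks later: 3 + 14 = 17.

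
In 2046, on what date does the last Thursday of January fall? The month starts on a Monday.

January 2046 begins on a Monday, so the first Thursday is January 4 (3 days later).
January 2046 has 31 days. Adding weeks: 4, 11, 18, 25 — the last one ≤ 31 is the 25th.

January 25, 2046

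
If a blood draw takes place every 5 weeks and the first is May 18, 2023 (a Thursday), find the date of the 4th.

Aug 31, 2023

The 4th occurrence is 3 intervals after the first: 3 × 35 = 105 days after May 18, 2023.
May has 31 days — 13 days to the end of May leaves 92.
Jun has 30 days (62 left).
Jul has 31 days (31 left).
31 days into Aug → Aug 31, 2023.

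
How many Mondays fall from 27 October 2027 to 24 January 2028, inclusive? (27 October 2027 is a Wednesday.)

27 October 2027 is a Wednesday; the first Monday on or after it is 1 November 2027 (5 days later).
From 1 November 2027 to 24 January 2028: 29 + 31 + 24 = 84 days (rest of November, December, January).
84 ÷ 7 = 12 full weeks with remainder 0, so 12 more Mondays after the first → 13.

13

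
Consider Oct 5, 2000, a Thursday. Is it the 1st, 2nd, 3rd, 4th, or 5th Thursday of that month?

1st

Day 5 falls in week ⌈5/7⌉ of the month.
Days 1–7 hold the 1st Thursday, 8–14 the 2nd, 15–21 the 3rd, 22–28 the 4th, 29–31 the 5th.
5 is in the range for the 1st.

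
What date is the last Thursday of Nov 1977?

Nov 1977 begins on a Tuesday, so the first Thursday is Nov 3 (2 days later).
Nov 1977 has 30 days. Adding weeks: 3, 10, 17, 24 — the last one ≤ 30 is the 24th.

Nov 24, 1977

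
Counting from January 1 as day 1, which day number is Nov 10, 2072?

Days in months before Nov: 31 + 29 + 31 + 30 + 31 + 30 + 31 + 31 + 30 + 31 = 305.
Plus 10 days into Nov → day 315.

315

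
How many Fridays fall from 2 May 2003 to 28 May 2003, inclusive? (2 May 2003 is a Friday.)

2 May 2003 is a Friday; the first Friday on or after it is 2 May 2003.
From 2 May 2003 to 28 May 2003 is 28 − 2 = 26 days.
26 ÷ 7 = 3 full weeks with remainder 5, so 3 more Fridays after the first → 4.

4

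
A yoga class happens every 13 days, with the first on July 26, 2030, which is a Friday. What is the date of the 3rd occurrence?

August 21, 2030

The 3rd occurrence is 2 intervals after the first: 2 × 13 = 26 days after July 26, 2030.
July has 31 days — 5 days to the end of July leaves 21.
21 days into August → August 21, 2030.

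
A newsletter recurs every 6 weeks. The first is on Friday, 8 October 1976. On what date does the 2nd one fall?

19 November 1976

The 2nd occurrence is 1 interval after the first: 1 × 42 = 42 days after 8 October 1976.
October has 31 days — 23 days to the end of October leaves 19.
19 days into November → 19 November 1976.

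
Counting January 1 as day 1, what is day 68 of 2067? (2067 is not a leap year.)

January has 31 days (68 − 31 = 37 remain).
February has 28 days (37 − 28 = 9 remain).
9 into March → March 9.

2067-03-09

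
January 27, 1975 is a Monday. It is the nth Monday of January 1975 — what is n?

Day 27 falls in week ⌈27/7⌉ of the month.
Days 1–7 hold the 1st Monday, 8–14 the 2nd, 15–21 the 3rd, 22–28 the 4th, 29–31 the 5th.
27 is in the range for the 4th.

4th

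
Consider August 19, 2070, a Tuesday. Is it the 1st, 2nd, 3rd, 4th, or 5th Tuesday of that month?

3rd

Day 19 falls in week ⌈19/7⌉ of the month.
Days 1–7 hold the 1st Tuesday, 8–14 the 2nd, 15–21 the 3rd, 22–28 the 4th, 29–31 the 5th.
19 is in the range for the 3rd.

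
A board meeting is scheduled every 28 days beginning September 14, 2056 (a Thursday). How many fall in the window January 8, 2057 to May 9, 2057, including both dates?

4

Occurrences land 28·i days after September 14, 2056 for i = 0, 1, 2, …
January 8, 2057 is 116 days after the start; 116 ÷ 28 = 4 remainder 4; since the remainder is 4, round up to i = 5. First occurrence in the window: #6 on February 1, 2057 (5×28 = 140 days in).
May 9, 2057 is 237 days after the start; 237 ÷ 28 = 8 remainder 13. Last occurrence in the window: #9 on April 26, 2057.
Occurrences #6 through #9: 4 in total.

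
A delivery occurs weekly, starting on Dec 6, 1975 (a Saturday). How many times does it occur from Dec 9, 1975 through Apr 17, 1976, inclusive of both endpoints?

Occurrences land 7·i days after Dec 6, 1975 for i = 0, 1, 2, …
Dec 9, 1975 is 3 days after the start; 3 ÷ 7 = 0 remainder 3; since the remainder is 3, round up to i = 1. First occurrence in the window: #2 on Dec 13, 1975 (1×7 = 7 days in).
Apr 17, 1976 is 133 days after the start; 133 ÷ 7 = 19 remainder 0. Last occurrence in the window: #20 on Apr 17, 1976.
Occurrences #2 through #20: 19 in total.

19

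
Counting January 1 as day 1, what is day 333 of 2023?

January has 31 days (333 − 31 = 302 remain).
February has 28 days (302 − 28 = 274 remain).
March has 31 days (274 − 31 = 243 remain).
April has 30 days (243 − 30 = 213 remain).
May has 31 days (213 − 31 = 182 remain).
June has 30 days (182 − 30 = 152 remain).
July has 31 days (152 − 31 = 121 remain).
August has 31 days (121 − 31 = 90 remain).
September has 30 days (90 − 30 = 60 remain).
October has 31 days (60 − 31 = 29 remain).
29 into November → November 29.

November 29, 2023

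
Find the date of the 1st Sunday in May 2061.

May 2061 begins on a Sunday, so the first Sunday is May 1.

2061-05-01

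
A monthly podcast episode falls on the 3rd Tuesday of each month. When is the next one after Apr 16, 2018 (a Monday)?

Apr 17, 2018

Apr 2018 starts on a Sunday; its first Tuesday is the 3rd, so the 3rd Tuesday is the 17th — Apr 17, 2018.
Apr 17, 2018 is after Apr 16, 2018, so that is the next one.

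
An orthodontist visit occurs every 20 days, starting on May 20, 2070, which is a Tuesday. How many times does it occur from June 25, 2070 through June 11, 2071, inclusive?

18

Occurrences land 20·i days after May 20, 2070 for i = 0, 1, 2, …
June 25, 2070 is 36 days after the start; 36 ÷ 20 = 1 remainder 16; since the remainder is 16, round up to i = 2. First occurrence in the window: #3 on June 29, 2070 (2×20 = 40 days in).
June 11, 2071 is 387 days after the start; 387 ÷ 20 = 19 remainder 7. Last occurrence in the window: #20 on June 4, 2071.
Occurrences #3 through #20: 18 in total.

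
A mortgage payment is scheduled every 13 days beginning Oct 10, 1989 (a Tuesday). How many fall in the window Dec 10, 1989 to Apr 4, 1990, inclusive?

9

Occurrences land 13·i days after Oct 10, 1989 for i = 0, 1, 2, …
Dec 10, 1989 is 61 days after the start; 61 ÷ 13 = 4 remainder 9; since the remainder is 9, round up to i = 5. First occurrence in the window: #6 on Dec 14, 1989 (5×13 = 65 days in).
Apr 4, 1990 is 176 days after the start; 176 ÷ 13 = 13 remainder 7. Last occurrence in the window: #14 on Mar 28, 1990.
Occurrences #6 through #14: 9 in total.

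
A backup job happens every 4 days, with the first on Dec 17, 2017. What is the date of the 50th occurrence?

The 50th occurrence is 49 intervals after the first: 49 × 4 = 196 days after Dec 17, 2017.
Dec has 31 days — 14 days to the end of Dec leaves 182.
Jan has 31 days (151 left).
Feb has 28 days (123 left).
Mar has 31 days (92 left).
Apr has 30 days (62 left).
May has 31 days (31 left).
Jun has 30 days (1 left).
1 day into Jul → Jul 1, 2018.

Jul 1, 2018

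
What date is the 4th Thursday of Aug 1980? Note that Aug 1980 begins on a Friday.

Aug 1980 begins on a Friday, so the first Thursday is Aug 7 (6 days later).
The 4th Thursday is 3 weeks later: 7 + 21 = 28.

Aug 28, 1980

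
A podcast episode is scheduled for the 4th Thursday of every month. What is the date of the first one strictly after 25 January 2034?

January 2034 starts on a Sunday; its first Thursday is the 5th, so the 4th Thursday is the 26th — 26 January 2034.
26 January 2034 is after 25 January 2034, so that is the next one.

26 January 2034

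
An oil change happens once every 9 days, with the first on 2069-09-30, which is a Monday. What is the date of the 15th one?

The 15th occurrence is 14 intervals after the first: 14 × 9 = 126 days after 2069-09-30.
September has 30 days — 0 days to the end of September leaves 126.
October has 31 days (95 left).
November has 30 days (65 left).
December has 31 days (34 left).
January has 31 days (3 left).
3 days into February → 2070-02-03.

2070-02-03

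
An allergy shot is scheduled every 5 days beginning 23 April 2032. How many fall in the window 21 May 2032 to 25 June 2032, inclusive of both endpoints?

7

Occurrences land 5·i days after 23 April 2032 for i = 0, 1, 2, …
21 May 2032 is 28 days after the start; 28 ÷ 5 = 5 remainder 3; since the remainder is 3, round up to i = 6. First occurrence in the window: #7 on 23 May 2032 (6×5 = 30 days in).
25 June 2032 is 63 days after the start; 63 ÷ 5 = 12 remainder 3. Last occurrence in the window: #13 on 22 June 2032.
Occurrences #7 through #13: 7 in total.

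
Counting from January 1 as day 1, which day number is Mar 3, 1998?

62

Days in months before Mar: 31 + 28 = 59.
Plus 3 days into Mar → day 62.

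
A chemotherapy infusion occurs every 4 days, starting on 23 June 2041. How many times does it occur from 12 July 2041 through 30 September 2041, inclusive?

Occurrences land 4·i days after 23 June 2041 for i = 0, 1, 2, …
12 July 2041 is 19 days after the start; 19 ÷ 4 = 4 remainder 3; since the remainder is 3, round up to i = 5. First occurrence in the window: #6 on 13 July 2041 (5×4 = 20 days in).
30 September 2041 is 99 days after the start; 99 ÷ 4 = 24 remainder 3. Last occurrence in the window: #25 on 27 September 2041.
Occurrences #6 through #25: 20 in total.

20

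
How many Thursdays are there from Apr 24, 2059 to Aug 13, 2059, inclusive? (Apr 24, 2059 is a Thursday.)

Apr 24, 2059 is a Thursday; the first Thursday on or after it is Apr 24, 2059.
From Apr 24, 2059 to Aug 13, 2059: 6 + 31 + 30 + 31 + 13 = 111 days (rest of Apr, May, Jun, Jul, Aug).
111 ÷ 7 = 15 full weeks with remainder 6, so 15 more Thursdays after the first → 16.

16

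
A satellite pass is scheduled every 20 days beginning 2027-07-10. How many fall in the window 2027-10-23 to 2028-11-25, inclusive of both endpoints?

20

Occurrences land 20·i days after 2027-07-10 for i = 0, 1, 2, …
2027-10-23 is 105 days after the start; 105 ÷ 20 = 5 remainder 5; since the remainder is 5, round up to i = 6. First occurrence in the window: #7 on 2027-11-07 (6×20 = 120 days in).
2028-11-25 is 504 days after the start; 504 ÷ 20 = 25 remainder 4. Last occurrence in the window: #26 on 2028-11-21.
Occurrences #7 through #26: 20 in total.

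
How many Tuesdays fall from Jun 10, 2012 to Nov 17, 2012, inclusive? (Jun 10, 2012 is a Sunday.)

23

Jun 10, 2012 is a Sunday; the first Tuesday on or after it is Jun 12, 2012 (2 days later).
From Jun 12, 2012 to Nov 17, 2012: 18 + 31 + 31 + 30 + 31 + 17 = 158 days (rest of Jun, Jul, Aug, Sep, Oct, Nov).
158 ÷ 7 = 22 full weeks with remainder 4, so 22 more Tuesdays after the first → 23.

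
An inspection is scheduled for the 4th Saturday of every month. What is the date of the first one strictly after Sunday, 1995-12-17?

December 1995 starts on a Friday; its first Saturday is the 2nd, so the 4th Saturday is the 23rd — 1995-12-23.
1995-12-23 is after 1995-12-17, so that is the next one.

1995-12-23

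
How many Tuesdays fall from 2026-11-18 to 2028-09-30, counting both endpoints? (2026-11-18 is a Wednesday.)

2026-11-18 is a Wednesday; the first Tuesday on or after it is 2026-11-24 (6 days later).
From 2026-11-24 to 2028-09-30: 37 + 365 + 274 = 676 days (rest of 2026, 2027, to 2028-09-30 in 2028).
676 ÷ 7 = 96 full weeks with remainder 4, so 96 more Tuesdays after the first → 97.

97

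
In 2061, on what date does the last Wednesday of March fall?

March 30, 2061

March 2061 begins on a Tuesday, so the first Wednesday is March 2 (1 day later).
March 2061 has 31 days. Adding weeks: 2, 9, 16, 23, 30 — the last one ≤ 31 is the 30th.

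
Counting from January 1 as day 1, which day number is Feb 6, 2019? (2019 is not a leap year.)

37

Days in months before Feb: 31 = 31.
Plus 6 days into Feb → day 37.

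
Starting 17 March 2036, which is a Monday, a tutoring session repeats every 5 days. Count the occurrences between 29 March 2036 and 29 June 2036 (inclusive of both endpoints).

18

Occurrences land 5·i days after 17 March 2036 for i = 0, 1, 2, …
29 March 2036 is 12 days after the start; 12 ÷ 5 = 2 remainder 2; since the remainder is 2, round up to i = 3. First occurrence in the window: #4 on 1 April 2036 (3×5 = 15 days in).
29 June 2036 is 104 days after the start; 104 ÷ 5 = 20 remainder 4. Last occurrence in the window: #21 on 25 June 2036.
Occurrences #4 through #21: 18 in total.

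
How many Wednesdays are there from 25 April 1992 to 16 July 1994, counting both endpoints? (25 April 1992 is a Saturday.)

116

25 April 1992 is a Saturday; the first Wednesday on or after it is 29 April 1992 (4 days later).
From 29 April 1992 to 16 July 1994: 246 + 365 + 197 = 808 days (rest of 1992, 1993, to 16 July 1994 in 1994).
808 ÷ 7 = 115 full weeks with remainder 3, so 115 more Wednesdays after the first → 116.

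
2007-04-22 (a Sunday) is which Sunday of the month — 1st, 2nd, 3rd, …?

Day 22 falls in week ⌈22/7⌉ of the month.
Days 1–7 hold the 1st Sunday, 8–14 the 2nd, 15–21 the 3rd, 22–28 the 4th, 29–31 the 5th.
22 is in the range for the 4th.

4th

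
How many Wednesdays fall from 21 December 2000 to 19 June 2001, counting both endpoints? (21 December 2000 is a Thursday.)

25

21 December 2000 is a Thursday; the first Wednesday on or after it is 27 December 2000 (6 days later).
From 27 December 2000 to 19 June 2001: 4 + 31 + 28 + 31 + 30 + 31 + 19 = 174 days (rest of December, January, February, March, April, May, June).
174 ÷ 7 = 24 full weeks with remainder 6, so 24 more Wednesdays after the first → 25.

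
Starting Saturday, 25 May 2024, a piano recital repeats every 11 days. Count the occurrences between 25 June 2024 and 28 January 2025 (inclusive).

20

Occurrences land 11·i days after 25 May 2024 for i = 0, 1, 2, …
25 June 2024 is 31 days after the start; 31 ÷ 11 = 2 remainder 9; since the remainder is 9, round up to i = 3. First occurrence in the window: #4 on 27 June 2024 (3×11 = 33 days in).
28 January 2025 is 248 days after the start; 248 ÷ 11 = 22 remainder 6. Last occurrence in the window: #23 on 22 January 2025.
Occurrences #4 through #23: 20 in total.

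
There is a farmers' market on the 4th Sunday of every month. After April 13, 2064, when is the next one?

April 2064 starts on a Tuesday; its first Sunday is the 6th, so the 4th Sunday is the 27th — April 27, 2064.
April 27, 2064 is after April 13, 2064, so that is the next one.

April 27, 2064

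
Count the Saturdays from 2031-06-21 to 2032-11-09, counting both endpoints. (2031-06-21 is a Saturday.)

2031-06-21 is a Saturday; the first Saturday on or after it is 2031-06-21.
From 2031-06-21 to 2032-11-09: 193 + 314 = 507 days (rest of 2031, to 2032-11-09 in 2032).
507 ÷ 7 = 72 full weeks with remainder 3, so 72 more Saturdays after the first → 73.

73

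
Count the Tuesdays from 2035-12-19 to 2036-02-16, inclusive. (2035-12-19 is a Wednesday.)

8

2035-12-19 is a Wednesday; the first Tuesday on or after it is 2035-12-25 (6 days later).
From 2035-12-25 to 2036-02-16: 6 + 31 + 16 = 53 days (rest of December, January, February).
53 ÷ 7 = 7 full weeks with remainder 4, so 7 more Tuesdays after the first → 8.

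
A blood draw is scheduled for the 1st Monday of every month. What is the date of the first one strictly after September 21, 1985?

September 1985 starts on a Sunday, so its 1st Monday is September 2, 1985 (1 day in).
That is not after September 21, 1985, so look at October 1985.
October 1985 starts on a Tuesday, so its 1st Monday is October 7, 1985 (6 days in).

October 7, 1985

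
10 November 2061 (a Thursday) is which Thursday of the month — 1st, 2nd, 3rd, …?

2nd

Day 10 falls in week ⌈10/7⌉ of the month.
Days 1–7 hold the 1st Thursday, 8–14 the 2nd, 15–21 the 3rd, 22–28 the 4th, 29–31 the 5th.
10 is in the range for the 2nd.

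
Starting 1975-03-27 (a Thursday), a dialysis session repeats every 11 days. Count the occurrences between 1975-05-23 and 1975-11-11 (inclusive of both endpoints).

15

Occurrences land 11·i days after 1975-03-27 for i = 0, 1, 2, …
1975-05-23 is 57 days after the start; 57 ÷ 11 = 5 remainder 2; since the remainder is 2, round up to i = 6. First occurrence in the window: #7 on 1975-06-01 (6×11 = 66 days in).
1975-11-11 is 229 days after the start; 229 ÷ 11 = 20 remainder 9. Last occurrence in the window: #21 on 1975-11-02.
Occurrences #7 through #21: 15 in total.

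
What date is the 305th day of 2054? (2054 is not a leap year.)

2054-11-01

January has 31 days (305 − 31 = 274 remain).
February has 28 days (274 − 28 = 246 remain).
March has 31 days (246 − 31 = 215 remain).
April has 30 days (215 − 30 = 185 remain).
May has 31 days (185 − 31 = 154 remain).
June has 30 days (154 − 30 = 124 remain).
July has 31 days (124 − 31 = 93 remain).
August has 31 days (93 − 31 = 62 remain).
September has 30 days (62 − 30 = 32 remain).
October has 31 days (32 − 31 = 1 remain).
1 into November → November 1.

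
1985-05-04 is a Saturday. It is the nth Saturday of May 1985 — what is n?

Day 4 falls in week ⌈4/7⌉ of the month.
Days 1–7 hold the 1st Saturday, 8–14 the 2nd, 15–21 the 3rd, 22–28 the 4th, 29–31 the 5th.
4 is in the range for the 1st.

1st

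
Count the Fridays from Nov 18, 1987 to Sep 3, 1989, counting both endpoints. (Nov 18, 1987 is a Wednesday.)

94

Nov 18, 1987 is a Wednesday; the first Friday on or after it is Nov 20, 1987 (2 days later).
From Nov 20, 1987 to Sep 3, 1989: 41 + 366 + 246 = 653 days (rest of 1987, 1988, to Sep 3, 1989 in 1989).
653 ÷ 7 = 93 full weeks with remainder 2, so 93 more Fridays after the first → 94.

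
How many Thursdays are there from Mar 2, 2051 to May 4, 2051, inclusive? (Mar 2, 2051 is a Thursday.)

10

Mar 2, 2051 is a Thursday; the first Thursday on or after it is Mar 2, 2051.
From Mar 2, 2051 to May 4, 2051: 29 + 30 + 4 = 63 days (rest of Mar, Apr, May).
63 ÷ 7 = 9 full weeks with remainder 0, so 9 more Thursdays after the first → 10.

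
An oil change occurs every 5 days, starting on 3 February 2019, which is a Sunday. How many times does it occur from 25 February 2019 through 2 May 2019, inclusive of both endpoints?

13

Occurrences land 5·i days after 3 February 2019 for i = 0, 1, 2, …
25 February 2019 is 22 days after the start; 22 ÷ 5 = 4 remainder 2; since the remainder is 2, round up to i = 5. First occurrence in the window: #6 on 28 February 2019 (5×5 = 25 days in).
2 May 2019 is 88 days after the start; 88 ÷ 5 = 17 remainder 3. Last occurrence in the window: #18 on 29 April 2019.
Occurrences #6 through #18: 13 in total.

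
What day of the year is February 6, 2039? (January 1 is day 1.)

37

Days in months before February: 31 = 31.
Plus 6 days into February → day 37.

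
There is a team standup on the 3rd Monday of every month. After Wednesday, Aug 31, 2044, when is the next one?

Aug 2044 starts on a Monday; its first Monday is the 1st, so the 3rd Monday is the 15th — Aug 15, 2044.
That is not after Aug 31, 2044, so look at Sep 2044.
Sep 2044 starts on a Thursday; its first Monday is the 5th, so the 3rd Monday is the 19th — Sep 19, 2044.

Sep 19, 2044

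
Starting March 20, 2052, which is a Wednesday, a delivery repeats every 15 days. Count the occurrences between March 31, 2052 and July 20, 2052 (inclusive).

Occurrences land 15·i days after March 20, 2052 for i = 0, 1, 2, …
March 31, 2052 is 11 days after the start; 11 ÷ 15 = 0 remainder 11; since the remainder is 11, round up to i = 1. First occurrence in the window: #2 on April 4, 2052 (1×15 = 15 days in).
July 20, 2052 is 122 days after the start; 122 ÷ 15 = 8 remainder 2. Last occurrence in the window: #9 on July 18, 2052.
Occurrences #2 through #9: 8 in total.

8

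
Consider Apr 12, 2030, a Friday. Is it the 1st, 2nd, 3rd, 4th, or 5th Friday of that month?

2nd

Day 12 falls in week ⌈12/7⌉ of the month.
Days 1–7 hold the 1st Friday, 8–14 the 2nd, 15–21 the 3rd, 22–28 the 4th, 29–31 the 5th.
12 is in the range for the 2nd.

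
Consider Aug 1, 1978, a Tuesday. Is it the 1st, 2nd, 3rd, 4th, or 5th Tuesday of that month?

1st

Day 1 falls in week ⌈1/7⌉ of the month.
Days 1–7 hold the 1st Tuesday, 8–14 the 2nd, 15–21 the 3rd, 22–28 the 4th, 29–31 the 5th.
1 is in the range for the 1st.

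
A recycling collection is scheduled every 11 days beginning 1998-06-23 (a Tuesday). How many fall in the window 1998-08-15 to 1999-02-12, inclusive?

17

Occurrences land 11·i days after 1998-06-23 for i = 0, 1, 2, …
1998-08-15 is 53 days after the start; 53 ÷ 11 = 4 remainder 9; since the remainder is 9, round up to i = 5. First occurrence in the window: #6 on 1998-08-17 (5×11 = 55 days in).
1999-02-12 is 234 days after the start; 234 ÷ 11 = 21 remainder 3. Last occurrence in the window: #22 on 1999-02-09.
Occurrences #6 through #22: 17 in total.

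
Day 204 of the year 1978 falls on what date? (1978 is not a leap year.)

January has 31 days (204 − 31 = 173 remain).
February has 28 days (173 − 28 = 145 remain).
March has 31 days (145 − 31 = 114 remain).
April has 30 days (114 − 30 = 84 remain).
May has 31 days (84 − 31 = 53 remain).
June has 30 days (53 − 30 = 23 remain).
23 into July → July 23.

July 23, 1978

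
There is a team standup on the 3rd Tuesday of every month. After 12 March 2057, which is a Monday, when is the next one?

20 March 2057

March 2057 starts on a Thursday; its first Tuesday is the 6th, so the 3rd Tuesday is the 20th — 20 March 2057.
20 March 2057 is after 12 March 2057, so that is the next one.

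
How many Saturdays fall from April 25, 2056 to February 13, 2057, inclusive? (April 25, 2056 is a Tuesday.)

42

April 25, 2056 is a Tuesday; the first Saturday on or after it is April 29, 2056 (4 days later).
From April 29, 2056 to February 13, 2057: 1 + 31 + 30 + 31 + 31 + 30 + 31 + 30 + 31 + 31 + 13 = 290 days (rest of April, May, June, July, August, September, October, November, December, January, February).
290 ÷ 7 = 41 full weeks with remainder 3, so 41 more Saturdays after the first → 42.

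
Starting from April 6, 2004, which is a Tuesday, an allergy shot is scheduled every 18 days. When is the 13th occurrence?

November 8, 2004

The 13th occurrence is 12 intervals after the first: 12 × 18 = 216 days after April 6, 2004.
April has 30 days — 24 days to the end of April leaves 192.
May has 31 days (161 left).
June has 30 days (131 left).
July has 31 days (100 left).
August has 31 days (69 left).
September has 30 days (39 left).
October has 31 days (8 left).
8 days into November → November 8, 2004.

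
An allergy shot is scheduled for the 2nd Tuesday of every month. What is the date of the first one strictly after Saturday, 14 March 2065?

March 2065 starts on a Sunday; its first Tuesday is the 3rd, so the 2nd Tuesday is the 10th — 10 March 2065.
That is not after 14 March 2065, so look at April 2065.
April 2065 starts on a Wednesday; its first Tuesday is the 7th, so the 2nd Tuesday is the 14th — 14 April 2065.

14 April 2065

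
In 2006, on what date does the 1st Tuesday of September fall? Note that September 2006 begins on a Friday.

5 September 2006

September 2006 begins on a Friday, so the first Tuesday is September 5 (4 days later).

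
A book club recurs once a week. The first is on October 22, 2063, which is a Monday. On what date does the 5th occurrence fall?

The 5th occurrence is 4 intervals after the first: 4 × 7 = 28 days after October 22, 2063.
October has 31 days — 9 days to the end of October leaves 19.
19 days into November → November 19, 2063.

November 19, 2063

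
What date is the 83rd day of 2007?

March 24, 2007

January has 31 days (83 − 31 = 52 remain).
February has 28 days (52 − 28 = 24 remain).
24 into March → March 24.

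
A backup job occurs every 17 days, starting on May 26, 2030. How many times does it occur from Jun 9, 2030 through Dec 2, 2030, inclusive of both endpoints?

11

Occurrences land 17·i days after May 26, 2030 for i = 0, 1, 2, …
Jun 9, 2030 is 14 days after the start; 14 ÷ 17 = 0 remainder 14; since the remainder is 14, round up to i = 1. First occurrence in the window: #2 on Jun 12, 2030 (1×17 = 17 days in).
Dec 2, 2030 is 190 days after the start; 190 ÷ 17 = 11 remainder 3. Last occurrence in the window: #12 on Nov 29, 2030.
Occurrences #2 through #12: 11 in total.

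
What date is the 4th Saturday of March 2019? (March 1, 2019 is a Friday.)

March 23, 2019

March 2019 begins on a Friday, so the first Saturday is March 2 (1 day later).
The 4th Saturday is 3 weeks later: 2 + 21 = 23.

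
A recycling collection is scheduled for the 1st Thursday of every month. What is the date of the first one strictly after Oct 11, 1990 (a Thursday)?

Nov 1, 1990

Oct 1990 starts on a Monday, so its 1st Thursday is Oct 4, 1990 (3 days in).
That is not after Oct 11, 1990, so look at Nov 1990.
Nov 1990 starts on a Thursday, so its 1st Thursday is Nov 1, 1990.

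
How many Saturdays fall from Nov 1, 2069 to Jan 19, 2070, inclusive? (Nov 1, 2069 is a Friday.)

12

Nov 1, 2069 is a Friday; the first Saturday on or after it is Nov 2, 2069 (1 day later).
From Nov 2, 2069 to Jan 19, 2070: 28 + 31 + 19 = 78 days (rest of Nov, Dec, Jan).
78 ÷ 7 = 11 full weeks with remainder 1, so 11 more Saturdays after the first → 12.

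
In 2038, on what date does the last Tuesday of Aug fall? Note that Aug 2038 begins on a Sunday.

Aug 31, 2038

Aug 2038 begins on a Sunday, so the first Tuesday is Aug 3 (2 days later).
Aug 2038 has 31 days. Adding weeks: 3, 10, 17, 24, 31 — the last one ≤ 31 is the 31st.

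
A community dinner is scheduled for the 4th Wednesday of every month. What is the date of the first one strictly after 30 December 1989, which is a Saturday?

24 January 1990

December 1989 starts on a Friday; its first Wednesday is the 6th, so the 4th Wednesday is the 27th — 27 December 1989.
That is not after 30 December 1989, so look at January 1990.
January 1990 starts on a Monday; its first Wednesday is the 3rd, so the 4th Wednesday is the 24th — 24 January 1990.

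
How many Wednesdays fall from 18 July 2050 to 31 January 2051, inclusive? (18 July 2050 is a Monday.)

28

18 July 2050 is a Monday; the first Wednesday on or after it is 20 July 2050 (2 days later).
From 20 July 2050 to 31 January 2051: 11 + 31 + 30 + 31 + 30 + 31 + 31 = 195 days (rest of July, August, September, October, November, December, January).
195 ÷ 7 = 27 full weeks with remainder 6, so 27 more Wednesdays after the first → 28.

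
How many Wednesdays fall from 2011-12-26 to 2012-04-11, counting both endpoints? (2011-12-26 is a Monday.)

2011-12-26 is a Monday; the first Wednesday on or after it is 2011-12-28 (2 days later).
From 2011-12-28 to 2012-04-11: 3 + 31 + 29 + 31 + 11 = 105 days (rest of December, January, February, March, April).
105 ÷ 7 = 15 full weeks with remainder 0, so 15 more Wednesdays after the first → 16.

16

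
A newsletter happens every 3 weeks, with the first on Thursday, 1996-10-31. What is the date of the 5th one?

The 5th occurrence is 4 intervals after the first: 4 × 21 = 84 days after 1996-10-31.
October has 31 days — 0 days to the end of October leaves 84.
November has 30 days (54 left).
December has 31 days (23 left).
23 days into January → 1997-01-23.

1997-01-23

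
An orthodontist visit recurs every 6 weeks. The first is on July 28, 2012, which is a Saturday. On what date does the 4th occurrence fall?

The 4th occurrence is 3 intervals after the first: 3 × 42 = 126 days after July 28, 2012.
July has 31 days — 3 days to the end of July leaves 123.
August has 31 days (92 left).
September has 30 days (62 left).
October has 31 days (31 left).
November has 30 days (1 left).
1 day into December → December 1, 2012.

December 1, 2012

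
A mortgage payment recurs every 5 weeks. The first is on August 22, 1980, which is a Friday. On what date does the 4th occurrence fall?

December 5, 1980

The 4th occurrence is 3 intervals after the first: 3 × 35 = 105 days after August 22, 1980.
August has 31 days — 9 days to the end of August leaves 96.
September has 30 days (66 left).
October has 31 days (35 left).
November has 30 days (5 left).
5 days into December → December 5, 1980.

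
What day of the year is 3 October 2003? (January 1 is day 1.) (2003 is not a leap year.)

276

Days in months before October: 31 + 28 + 31 + 30 + 31 + 30 + 31 + 31 + 30 = 273.
Plus 3 days into October → day 276.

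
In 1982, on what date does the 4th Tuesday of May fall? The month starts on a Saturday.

May 25, 1982

May 1982 begins on a Saturday, so the first Tuesday is May 4 (3 days later).
The 4th Tuesday is 3 weeks later: 4 + 21 = 25.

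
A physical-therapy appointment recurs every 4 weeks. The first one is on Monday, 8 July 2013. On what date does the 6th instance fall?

25 November 2013

The 6th occurrence is 5 intervals after the first: 5 × 28 = 140 days after 8 July 2013.
July has 31 days — 23 days to the end of July leaves 117.
August has 31 days (86 left).
September has 30 days (56 left).
October has 31 days (25 left).
25 days into November → 25 November 2013.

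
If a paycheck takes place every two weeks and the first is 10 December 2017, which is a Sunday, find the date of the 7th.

4 March 2018

The 7th occurrence is 6 intervals after the first: 6 × 14 = 84 days after 10 December 2017.
December has 31 days — 21 days to the end of December leaves 63.
January has 31 days (32 left).
February has 28 days (4 left).
4 days into March → 4 March 2018.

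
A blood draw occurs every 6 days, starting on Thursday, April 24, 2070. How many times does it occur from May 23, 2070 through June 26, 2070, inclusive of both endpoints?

Occurrences land 6·i days after April 24, 2070 for i = 0, 1, 2, …
May 23, 2070 is 29 days after the start; 29 ÷ 6 = 4 remainder 5; since the remainder is 5, round up to i = 5. First occurrence in the window: #6 on May 24, 2070 (5×6 = 30 days in).
June 26, 2070 is 63 days after the start; 63 ÷ 6 = 10 remainder 3. Last occurrence in the window: #11 on June 23, 2070.
Occurrences #6 through #11: 6 in total.

6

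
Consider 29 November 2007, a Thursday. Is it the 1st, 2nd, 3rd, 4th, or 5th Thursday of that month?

Day 29 falls in week ⌈29/7⌉ of the month.
Days 1–7 hold the 1st Thursday, 8–14 the 2nd, 15–21 the 3rd, 22–28 the 4th, 29–31 the 5th.
29 is in the range for the 5th.

5th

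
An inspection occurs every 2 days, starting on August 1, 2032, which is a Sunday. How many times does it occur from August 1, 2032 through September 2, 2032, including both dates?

Occurrences land 2·i days after August 1, 2032 for i = 0, 1, 2, …
The window opens on the start date, so the first occurrence inside is #1 on August 1, 2032.
September 2, 2032 is 32 days after the start; 32 ÷ 2 = 16 remainder 0. Last occurrence in the window: #17 on September 2, 2032.
Occurrences #1 through #17: 17 in total.

17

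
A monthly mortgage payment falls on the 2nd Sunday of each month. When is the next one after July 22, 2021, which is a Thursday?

August 8, 2021

July 2021 starts on a Thursday; its first Sunday is the 4th, so the 2nd Sunday is the 11th — July 11, 2021.
That is not after July 22, 2021, so look at August 2021.
August 2021 starts on a Sunday; its first Sunday is the 1st, so the 2nd Sunday is the 8th — August 8, 2021.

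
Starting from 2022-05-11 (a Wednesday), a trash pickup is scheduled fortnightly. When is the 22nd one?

2023-03-01

The 22nd occurrence is 21 intervals after the first: 21 × 14 = 294 days after 2022-05-11.
May has 31 days — 20 days to the end of May leaves 274.
June has 30 days (244 left).
July has 31 days (213 left).
August has 31 days (182 left).
September has 30 days (152 left).
October has 31 days (121 left).
November has 30 days (91 left).
December has 31 days (60 left).
January has 31 days (29 left).
February has 28 days (1 left).
1 day into March → 2023-03-01.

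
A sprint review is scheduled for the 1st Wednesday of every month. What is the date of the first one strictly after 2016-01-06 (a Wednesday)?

January 2016 starts on a Friday, so its 1st Wednesday is 2016-01-06 (5 days in).
That is not after 2016-01-06, so look at February 2016.
February 2016 starts on a Monday, so its 1st Wednesday is 2016-02-03 (2 days in).

2016-02-03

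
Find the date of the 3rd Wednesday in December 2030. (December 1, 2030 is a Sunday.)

18 December 2030

December 2030 begins on a Sunday, so the first Wednesday is December 4 (3 days later).
The 3rd Wednesday is 2 weeks later: 4 + 14 = 18.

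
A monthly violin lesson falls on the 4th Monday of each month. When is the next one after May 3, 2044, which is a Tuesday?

May 23, 2044

May 2044 starts on a Sunday; its first Monday is the 2nd, so the 4th Monday is the 23rd — May 23, 2044.
May 23, 2044 is after May 3, 2044, so that is the next one.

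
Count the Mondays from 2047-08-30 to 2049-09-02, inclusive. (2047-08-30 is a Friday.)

2047-08-30 is a Friday; the first Monday on or after it is 2047-09-02 (3 days later).
From 2047-09-02 to 2049-09-02: 120 + 366 + 245 = 731 days (rest of 2047, 2048, to 2049-09-02 in 2049).
731 ÷ 7 = 104 full weeks with remainder 3, so 104 more Mondays after the first → 105.

105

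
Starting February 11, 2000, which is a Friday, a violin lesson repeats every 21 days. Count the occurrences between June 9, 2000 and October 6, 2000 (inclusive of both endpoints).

6

Occurrences land 21·i days after February 11, 2000 for i = 0, 1, 2, …
June 9, 2000 is 119 days after the start; 119 ÷ 21 = 5 remainder 14; since the remainder is 14, round up to i = 6. First occurrence in the window: #7 on June 16, 2000 (6×21 = 126 days in).
October 6, 2000 is 238 days after the start; 238 ÷ 21 = 11 remainder 7. Last occurrence in the window: #12 on September 29, 2000.
Occurrences #7 through #12: 6 in total.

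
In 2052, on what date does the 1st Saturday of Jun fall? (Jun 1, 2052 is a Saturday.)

Jun 1, 2052

Jun 2052 begins on a Saturday, so the first Saturday is Jun 1.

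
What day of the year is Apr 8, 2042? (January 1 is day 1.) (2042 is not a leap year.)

98

Days in months before Apr: 31 + 28 + 31 = 90.
Plus 8 days into Apr → day 98.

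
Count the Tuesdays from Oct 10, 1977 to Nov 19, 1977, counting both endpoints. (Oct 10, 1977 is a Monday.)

Oct 10, 1977 is a Monday; the first Tuesday on or after it is Oct 11, 1977 (1 day later).
From Oct 11, 1977 to Nov 19, 1977: 20 + 19 = 39 days (rest of Oct, Nov).
39 ÷ 7 = 5 full weeks with remainder 4, so 5 more Tuesdays after the first → 6.

6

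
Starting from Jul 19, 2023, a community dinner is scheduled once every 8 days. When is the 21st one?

Dec 26, 2023

The 21st occurrence is 20 intervals after the first: 20 × 8 = 160 days after Jul 19, 2023.
Jul has 31 days — 12 days to the end of Jul leaves 148.
Aug has 31 days (117 left).
Sep has 30 days (87 left).
Oct has 31 days (56 left).
Nov has 30 days (26 left).
26 days into Dec → Dec 26, 2023.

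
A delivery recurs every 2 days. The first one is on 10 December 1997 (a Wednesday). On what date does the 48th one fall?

14 March 1998

The 48th occurrence is 47 intervals after the first: 47 × 2 = 94 days after 10 December 1997.
December has 31 days — 21 days to the end of December leaves 73.
January has 31 days (42 left).
February has 28 days (14 left).
14 days into March → 14 March 1998.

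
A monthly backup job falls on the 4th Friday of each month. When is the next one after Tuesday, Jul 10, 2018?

Jul 2018 starts on a Sunday; its first Friday is the 6th, so the 4th Friday is the 27th — Jul 27, 2018.
Jul 27, 2018 is after Jul 10, 2018, so that is the next one.

Jul 27, 2018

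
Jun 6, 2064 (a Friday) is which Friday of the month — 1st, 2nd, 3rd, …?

Day 6 falls in week ⌈6/7⌉ of the month.
Days 1–7 hold the 1st Friday, 8–14 the 2nd, 15–21 the 3rd, 22–28 the 4th, 29–31 the 5th.
6 is in the range for the 1st.

1st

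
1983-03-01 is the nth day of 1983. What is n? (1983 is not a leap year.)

Days in months before March: 31 + 28 = 59.
Plus 1 day into March → day 60.

60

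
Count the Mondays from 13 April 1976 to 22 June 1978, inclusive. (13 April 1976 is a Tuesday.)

13 April 1976 is a Tuesday; the first Monday on or after it is 19 April 1976 (6 days later).
From 19 April 1976 to 22 June 1978: 256 + 365 + 173 = 794 days (rest of 1976, 1977, to 22 June 1978 in 1978).
794 ÷ 7 = 113 full weeks with remainder 3, so 113 more Mondays after the first → 114.

114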